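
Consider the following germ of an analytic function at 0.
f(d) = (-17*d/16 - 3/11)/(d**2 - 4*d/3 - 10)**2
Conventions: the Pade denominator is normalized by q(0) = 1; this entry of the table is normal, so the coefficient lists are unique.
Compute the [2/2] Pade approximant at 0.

Taylor coefficients needed (expand at 0): a_0 = -3/1100, a_1 = -871/88000, a_2 = 707/330000, a_3 = -48463/19800000, a_4 = 23951/29700000.
Write the denominator as Q(d) = 1 + q1*d + q2*d^2. Requiring Q*f - P = O(d^5) with deg P <= 2 kills the coefficients of d^3..d^4 in Q*f:
  d^3: a_3 + q1*a_2 + q2*a_1 = 0, i.e. -48463/19800000 + (707/330000)*q1 + (-871/88000)*q2 = 0.
  d^4: a_4 + q1*a_3 + q2*a_2 = 0, i.e. 23951/29700000 + (-48463/19800000)*q1 + (707/330000)*q2 = 0.
Solving this linear system: q1 = 7951094/57022815, q2 = -185703121/855342225.
The numerator is Q*f truncated at degree 2: P0 = a_0 = -3/1100; P1 = a_1 + q1*a_0 = -687668459/66906769600; P2 = a_2 + q1*a_1 + q2*a_0 = 45310323/33453384800.

The Pade approximant has numerator coefficients [-3/1100, -687668459/66906769600, 45310323/33453384800]; denominator coefficients [1, 7951094/57022815, -185703121/855342225].


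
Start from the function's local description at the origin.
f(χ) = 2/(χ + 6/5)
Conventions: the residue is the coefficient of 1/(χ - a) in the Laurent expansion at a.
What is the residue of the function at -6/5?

At the order-1 pole -6/5 set g(χ) = (χ - (-6/5))*f(χ) = 2.
Simple pole: residue = g(a) at a = -6/5, which is 2.

The residue is 2.


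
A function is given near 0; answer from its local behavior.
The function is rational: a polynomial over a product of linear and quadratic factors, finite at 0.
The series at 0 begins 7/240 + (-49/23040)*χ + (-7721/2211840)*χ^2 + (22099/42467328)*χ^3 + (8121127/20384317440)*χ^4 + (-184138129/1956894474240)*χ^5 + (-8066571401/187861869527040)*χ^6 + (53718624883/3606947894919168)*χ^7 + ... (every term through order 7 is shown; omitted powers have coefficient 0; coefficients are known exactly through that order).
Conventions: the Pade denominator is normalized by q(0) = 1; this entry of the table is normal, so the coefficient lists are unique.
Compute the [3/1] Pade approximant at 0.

The Pade approximant has numerator coefficients [7/240, -1103/45100, -21/11275, 36/11275]; denominator coefficients [1, -1160161/1515360].

Taylor coefficients needed (read off): a_0 = 7/240, a_1 = -49/23040, a_2 = -7721/2211840, a_3 = 22099/42467328, a_4 = 8121127/20384317440.
Write the denominator as Q(χ) = 1 + q1*χ. Requiring Q*f - P = O(χ^5) with deg P <= 3 kills the coefficients of χ^4..χ^4 in Q*f:
  χ^4: a_4 + q1*a_3 = 0, i.e. 8121127/20384317440 + (22099/42467328)*q1 = 0.
Solving this linear system: q1 = -1160161/1515360.
The numerator is Q*f truncated at degree 3: P0 = a_0 = 7/240; P1 = a_1 + q1*a_0 = -1103/45100; P2 = a_2 + q1*a_1 = -21/11275; P3 = a_3 + q1*a_2 = 36/11275.


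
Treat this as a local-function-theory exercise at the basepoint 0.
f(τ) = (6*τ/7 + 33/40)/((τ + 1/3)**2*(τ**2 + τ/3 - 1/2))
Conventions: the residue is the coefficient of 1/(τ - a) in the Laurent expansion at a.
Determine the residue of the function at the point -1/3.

At the order-2 pole -1/3 set g(τ) = (τ - (-1/3))^2*f(τ) = (6*τ/7 + 33/40)/(τ**2 + τ/3 - 1/2).
Order-2 pole: residue = g'(a); g'(-1/3) = -209/210, so the residue is -209/210.

The residue is -209/210.


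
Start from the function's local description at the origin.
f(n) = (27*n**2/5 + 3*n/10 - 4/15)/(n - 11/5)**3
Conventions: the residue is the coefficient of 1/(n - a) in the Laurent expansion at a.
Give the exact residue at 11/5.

At the order-3 pole 11/5 set g(n) = (n - (11/5))^3*f(n) = 27*n**2/5 + 3*n/10 - 4/15.
Order-3 pole: residue = g''(a)/2; g''(11/5) = 54/5, so the residue is 27/5.

The residue is 27/5.


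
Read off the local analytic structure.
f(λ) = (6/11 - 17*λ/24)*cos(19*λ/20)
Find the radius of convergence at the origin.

The radius of convergence is infinite.

The factor cos(19*λ/20) is entire and contributes no finite singular point.
The polynomial part has no poles.
No finite singular points: the Taylor series at 0 converges everywhere.


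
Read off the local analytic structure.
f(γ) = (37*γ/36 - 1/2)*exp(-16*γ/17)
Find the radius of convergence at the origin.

The radius of convergence is infinite.

The factor exp(-16*γ/17) is entire and contributes no finite singular point.
The polynomial part has no poles.
No finite singular points: the Taylor series at 0 converges everywhere.


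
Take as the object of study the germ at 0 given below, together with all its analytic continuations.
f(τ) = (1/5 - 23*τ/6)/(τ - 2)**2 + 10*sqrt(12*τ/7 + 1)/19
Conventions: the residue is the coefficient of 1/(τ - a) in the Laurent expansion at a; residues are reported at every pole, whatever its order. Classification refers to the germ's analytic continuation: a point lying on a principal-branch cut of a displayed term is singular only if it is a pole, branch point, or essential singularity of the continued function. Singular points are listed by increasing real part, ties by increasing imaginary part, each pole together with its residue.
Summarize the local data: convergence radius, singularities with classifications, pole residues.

Radius of convergence at 0: 7/12.
At -7/12: an algebraic (square-root) branch point.
At 2: a pole of order 2; residue -23/6.

Denominator factor (τ - 2)^2: pole of order 2 at 2, modulus 2.
Branch term (10/19)*sqrt(1 - τ/(-7/12)): its argument vanishes at τ = -7/12, a square-root branch point, modulus 7/12.
The radius of convergence is the smallest modulus among the singular points: 7/12.
The branch term is analytic at 2 and contributes nothing to the residue; only the rational part matters.
At the order-2 pole 2 set g(τ) = (τ - (2))^2*(rational part) = 1/5 - 23*τ/6.
Order-2 pole: residue = g'(a); g'(2) = -23/6, so the residue is -23/6.
List the singular points by increasing real part (a conjugate pair: the negative imaginary part first).


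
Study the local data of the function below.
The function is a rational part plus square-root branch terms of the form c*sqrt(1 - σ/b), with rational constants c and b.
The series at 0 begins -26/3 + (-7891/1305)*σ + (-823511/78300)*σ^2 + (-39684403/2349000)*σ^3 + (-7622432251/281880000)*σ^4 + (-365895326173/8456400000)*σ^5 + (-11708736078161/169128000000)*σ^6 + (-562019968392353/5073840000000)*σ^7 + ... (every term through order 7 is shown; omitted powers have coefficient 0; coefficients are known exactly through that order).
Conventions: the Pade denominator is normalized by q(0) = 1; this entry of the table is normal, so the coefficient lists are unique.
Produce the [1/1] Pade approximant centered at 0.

The Pade approximant has numerator coefficients [-26/3, 2860429/316854]; denominator coefficients [1, -63347/36420].

Taylor coefficients needed (read off): a_0 = -26/3, a_1 = -7891/1305, a_2 = -823511/78300.
Write the denominator as Q(σ) = 1 + q1*σ. Requiring Q*f - P = O(σ^3) with deg P <= 1 kills the coefficients of σ^2..σ^2 in Q*f:
  σ^2: a_2 + q1*a_1 = 0, i.e. -823511/78300 + (-7891/1305)*q1 = 0.
Solving this linear system: q1 = -63347/36420.
The numerator is Q*f truncated at degree 1: P0 = a_0 = -26/3; P1 = a_1 + q1*a_0 = 2860429/316854.


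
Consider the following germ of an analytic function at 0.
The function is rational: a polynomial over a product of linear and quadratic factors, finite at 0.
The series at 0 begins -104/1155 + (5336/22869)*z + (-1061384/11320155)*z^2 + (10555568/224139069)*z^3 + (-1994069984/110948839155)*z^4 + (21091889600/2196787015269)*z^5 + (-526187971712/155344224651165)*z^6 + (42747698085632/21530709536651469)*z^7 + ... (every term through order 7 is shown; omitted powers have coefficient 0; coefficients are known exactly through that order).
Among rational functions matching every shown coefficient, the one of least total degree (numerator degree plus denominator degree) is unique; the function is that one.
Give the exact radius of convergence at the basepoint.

The radius of convergence is 11/6.

No rational of total degree below 4 reproduces all 8 coefficients; solving the [2/2] Pade equations on them gives f(z) = (13*z**2/33 - z + 13/35)/((z - 11/6)*(z + 9/4)), whose expansion matches every shown term.
Denominator factor (z + 9/4): pole of order 1 at -9/4, modulus 9/4.
Denominator factor (z - 11/6): pole of order 1 at 11/6, modulus 11/6.
The radius of convergence is the smallest modulus among the singular points: 11/6.


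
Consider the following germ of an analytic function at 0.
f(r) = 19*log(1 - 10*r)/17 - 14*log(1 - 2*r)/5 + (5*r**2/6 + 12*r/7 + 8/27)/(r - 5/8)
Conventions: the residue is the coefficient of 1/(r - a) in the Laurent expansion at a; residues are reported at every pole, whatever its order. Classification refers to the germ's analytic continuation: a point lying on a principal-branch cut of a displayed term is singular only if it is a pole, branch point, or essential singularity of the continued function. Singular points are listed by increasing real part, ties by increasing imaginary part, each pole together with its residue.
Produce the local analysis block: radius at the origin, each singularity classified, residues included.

Radius of convergence at 0: 1/10.
At 1/10: a logarithmic branch point.
At 1/2: a logarithmic branch point.
At 5/8: a pole of order 1; residue 40963/24192.

Denominator factor (r - 5/8): pole of order 1 at 5/8, modulus 5/8.
Branch term (19/17)*log(1 - r/(1/10)): its argument vanishes at r = 1/10, a logarithmic branch point, modulus 1/10.
Branch term (-14/5)*log(1 - r/(1/2)): its argument vanishes at r = 1/2, a logarithmic branch point, modulus 1/2.
The radius of convergence is the smallest modulus among the singular points: 1/10.
The branch terms are analytic at 5/8 and contribute nothing to the residue; only the rational part matters.
At the order-1 pole 5/8 set g(r) = (r - (5/8))*(rational part) = 5*r**2/6 + 12*r/7 + 8/27.
Simple pole: residue = g(a) at a = 5/8, which is 40963/24192.
List the singular points by increasing real part (a conjugate pair: the negative imaginary part first).


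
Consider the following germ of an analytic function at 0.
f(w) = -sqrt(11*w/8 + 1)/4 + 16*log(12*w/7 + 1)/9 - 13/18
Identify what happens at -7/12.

The point is a logarithmic branch point.

The term (16/9)*log(1 - w/(-7/12)) has argument 1 - -7/12/(-7/12) = 0 at -7/12: a logarithmic (infinitely-sheeted) branch point; the remaining terms are analytic or single-valued there.


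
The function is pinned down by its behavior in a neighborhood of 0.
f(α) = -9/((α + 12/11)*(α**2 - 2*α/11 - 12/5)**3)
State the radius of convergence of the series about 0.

Denominator factor (α**2 - 2*α/11 - 12/5)^3: discriminant 5828/605, real irrational roots 1/11 + (1/55)*sqrt(7285) and 1/11 - (1/55)*sqrt(7285); poles of order 3, moduli 1/11 + (1/55)*sqrt(7285) and -1/11 + (1/55)*sqrt(7285).
Denominator factor (α + 12/11): pole of order 1 at -12/11, modulus 12/11.
The radius of convergence is the smallest modulus among the singular points: 12/11.

The radius of convergence is 12/11.


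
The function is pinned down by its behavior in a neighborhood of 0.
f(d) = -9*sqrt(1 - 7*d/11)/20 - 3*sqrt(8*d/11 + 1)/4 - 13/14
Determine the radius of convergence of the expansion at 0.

Branch term (-3/4)*sqrt(1 - d/(-11/8)): its argument vanishes at d = -11/8, a square-root branch point, modulus 11/8.
Branch term (-9/20)*sqrt(1 - d/(11/7)): its argument vanishes at d = 11/7, a square-root branch point, modulus 11/7.
The radius of convergence is the smallest modulus among the singular points: 11/8.

The radius of convergence is 11/8.


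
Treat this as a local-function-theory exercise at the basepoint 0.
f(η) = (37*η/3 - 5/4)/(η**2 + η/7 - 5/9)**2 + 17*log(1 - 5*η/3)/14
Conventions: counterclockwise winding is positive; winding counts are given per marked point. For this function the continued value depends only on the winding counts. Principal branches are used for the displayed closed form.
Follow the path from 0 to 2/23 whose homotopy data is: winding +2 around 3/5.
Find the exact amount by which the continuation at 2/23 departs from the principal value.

The rational part is single-valued and drops out of the difference; each branch term changes only by its own monodromy.
(17/14)*log(1 - η/(3/5)): each positive loop around 3/5 adds 2*pi*i to the log, so winding +2 contributes (17/14)*(2)*2*pi*i = (34/7)*pi*i.
Summing the contributions at η = 2/23 gives (34/7)*pi*i.

Continued minus principal equals (34/7)*pi*i.


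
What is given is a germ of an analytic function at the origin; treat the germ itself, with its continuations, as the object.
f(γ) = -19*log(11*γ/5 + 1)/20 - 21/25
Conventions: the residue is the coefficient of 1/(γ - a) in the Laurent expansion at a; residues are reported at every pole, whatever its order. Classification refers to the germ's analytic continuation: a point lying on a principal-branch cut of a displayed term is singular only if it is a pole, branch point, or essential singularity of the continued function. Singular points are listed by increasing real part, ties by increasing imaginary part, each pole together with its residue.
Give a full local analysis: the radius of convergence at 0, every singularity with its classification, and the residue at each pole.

Radius of convergence at 0: 5/11.
At -5/11: a logarithmic branch point.

Branch term (-19/20)*log(1 - γ/(-5/11)): its argument vanishes at γ = -5/11, a logarithmic branch point, modulus 5/11.
The radius of convergence is the smallest modulus among the singular points: 5/11.


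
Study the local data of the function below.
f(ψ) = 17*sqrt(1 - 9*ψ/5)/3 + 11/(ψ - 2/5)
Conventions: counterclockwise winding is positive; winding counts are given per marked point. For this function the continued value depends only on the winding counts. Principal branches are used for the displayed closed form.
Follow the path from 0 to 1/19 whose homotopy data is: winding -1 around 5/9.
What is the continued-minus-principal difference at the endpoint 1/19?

The rational part is single-valued and drops out of the difference; each branch term changes only by its own monodromy.
(17/3)*sqrt(1 - ψ/(5/9)): winding -1 is odd, the square root flips sign, contributing -2*(17/3)*sqrt(1 - (1/19)/(5/9)) = -2*(17/3)*sqrt(86/95) = -(34/285)*sqrt(8170).
Summing the contributions at ψ = 1/19 gives -(34/285)*sqrt(8170).

Continued minus principal equals -(34/285)*sqrt(8170).


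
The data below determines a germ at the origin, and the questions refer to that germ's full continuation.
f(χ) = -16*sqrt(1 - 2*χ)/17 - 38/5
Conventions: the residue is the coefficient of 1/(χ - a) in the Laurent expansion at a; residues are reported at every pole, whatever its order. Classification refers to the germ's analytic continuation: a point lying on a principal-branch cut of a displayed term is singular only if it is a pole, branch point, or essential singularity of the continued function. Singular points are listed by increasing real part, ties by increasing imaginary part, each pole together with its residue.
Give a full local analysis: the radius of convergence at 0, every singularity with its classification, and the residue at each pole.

Radius of convergence at 0: 1/2.
At 1/2: an algebraic (square-root) branch point.

Branch term (-16/17)*sqrt(1 - χ/(1/2)): its argument vanishes at χ = 1/2, a square-root branch point, modulus 1/2.
The radius of convergence is the smallest modulus among the singular points: 1/2.


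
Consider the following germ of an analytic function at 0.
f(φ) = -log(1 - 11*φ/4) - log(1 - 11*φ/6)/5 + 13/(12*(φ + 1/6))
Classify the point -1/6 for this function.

The point is a pole of order 1.

The denominator factor φ + 1/6 vanishes at -1/6 and appears to the power 1; the numerator there equals 13/12, nonzero, and no other factor vanishes.
The branch terms are analytic at this point.
Hence a pole whose order is the multiplicity, 1.


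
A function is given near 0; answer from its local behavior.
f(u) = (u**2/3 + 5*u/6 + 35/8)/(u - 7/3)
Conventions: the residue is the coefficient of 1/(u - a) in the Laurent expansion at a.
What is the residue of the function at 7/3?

At the order-1 pole 7/3 set g(u) = (u - (7/3))*f(u) = u**2/3 + 5*u/6 + 35/8.
Simple pole: residue = g(a) at a = 7/3, which is 1757/216.

The residue is 1757/216.


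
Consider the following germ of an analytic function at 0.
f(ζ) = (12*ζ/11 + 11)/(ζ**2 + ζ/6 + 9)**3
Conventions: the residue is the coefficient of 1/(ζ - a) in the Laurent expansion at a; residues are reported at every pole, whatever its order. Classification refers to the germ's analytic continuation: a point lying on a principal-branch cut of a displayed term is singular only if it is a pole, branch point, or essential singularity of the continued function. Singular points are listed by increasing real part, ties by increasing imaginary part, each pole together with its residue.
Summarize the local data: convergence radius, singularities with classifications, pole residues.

Radius of convergence at 0: 3.
At (-1/12) - ((1/12)*sqrt(1295))*i: a pole of order 3; residue ((1119744/4777844225)*sqrt(1295))*i.
At (-1/12) + ((1/12)*sqrt(1295))*i: a pole of order 3; residue -((1119744/4777844225)*sqrt(1295))*i.

Denominator factor (ζ**2 + ζ/6 + 9)^3: discriminant -1295/36, complex-conjugate roots (-1/12) + ((1/12)*sqrt(1295))*i and (-1/12) - ((1/12)*sqrt(1295))*i; poles of order 3, moduli 3 and 3.
The radius of convergence is the smallest modulus among the singular points: 3.
The factor ζ**2 + ζ/6 + 9 splits as (ζ - a)(ζ - a') with a = (-1/12) - ((1/12)*sqrt(1295))*i, a' = (-1/12) + ((1/12)*sqrt(1295))*i. At the order-3 pole a set g(ζ) = (ζ - a)^3*f(ζ) = [12*ζ/11 + 11] / (ζ - a')^3.
Order-3 pole: residue = g''(a)/2; g''((-1/12) - ((1/12)*sqrt(1295))*i) = ((2239488/4777844225)*sqrt(1295))*i, so the residue is ((1119744/4777844225)*sqrt(1295))*i.
The factor ζ**2 + ζ/6 + 9 splits as (ζ - a)(ζ - a') with a = (-1/12) + ((1/12)*sqrt(1295))*i, a' = (-1/12) - ((1/12)*sqrt(1295))*i. At the order-3 pole a set g(ζ) = (ζ - a)^3*f(ζ) = [12*ζ/11 + 11] / (ζ - a')^3.
Order-3 pole: residue = g''(a)/2; g''((-1/12) + ((1/12)*sqrt(1295))*i) = -((2239488/4777844225)*sqrt(1295))*i, so the residue is -((1119744/4777844225)*sqrt(1295))*i.
List the singular points by increasing real part (a conjugate pair: the negative imaginary part first).


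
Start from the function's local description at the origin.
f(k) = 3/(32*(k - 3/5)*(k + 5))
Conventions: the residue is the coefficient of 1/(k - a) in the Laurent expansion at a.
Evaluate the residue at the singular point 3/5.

The residue is 15/896.

At the order-1 pole 3/5 set g(k) = (k - (3/5))*f(k) = 3/(32*(k + 5)).
Simple pole: residue = g(a) at a = 3/5, which is 15/896.


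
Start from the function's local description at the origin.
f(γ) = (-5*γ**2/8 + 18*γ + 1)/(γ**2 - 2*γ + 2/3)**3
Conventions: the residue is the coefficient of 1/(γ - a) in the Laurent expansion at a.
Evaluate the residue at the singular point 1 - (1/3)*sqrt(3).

The residue is -(249/8)*sqrt(3).

The factor γ**2 - 2*γ + 2/3 splits as (γ - a)(γ - a') with a = 1 - (1/3)*sqrt(3), a' = 1 + (1/3)*sqrt(3). At the order-3 pole a set g(γ) = (γ - a)^3*f(γ) = [-5*γ**2/8 + 18*γ + 1] / (γ - a')^3.
Order-3 pole: residue = g''(a)/2; g''(1 - (1/3)*sqrt(3)) = -(249/4)*sqrt(3), so the residue is -(249/8)*sqrt(3).


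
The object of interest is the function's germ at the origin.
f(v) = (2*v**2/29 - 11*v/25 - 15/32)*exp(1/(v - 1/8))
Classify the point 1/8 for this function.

The point is an essential singularity.

The exponent 1/(v - (1/8)) has a pole at 1/8, so exp(1/(v - (1/8))) takes every nonzero value near it: an essential singularity (not a pole of any order).


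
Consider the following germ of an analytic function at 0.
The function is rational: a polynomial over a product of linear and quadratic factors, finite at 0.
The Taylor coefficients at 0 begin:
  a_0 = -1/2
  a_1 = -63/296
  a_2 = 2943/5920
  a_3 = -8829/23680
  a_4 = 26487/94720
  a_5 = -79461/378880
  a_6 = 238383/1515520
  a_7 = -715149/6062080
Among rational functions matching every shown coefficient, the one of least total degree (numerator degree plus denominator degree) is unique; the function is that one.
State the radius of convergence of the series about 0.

No rational of total degree below 3 reproduces all 8 coefficients; solving the [2/1] Pade equations on them gives f(κ) = (9*κ**2/20 - 29*κ/37 - 2/3)/(κ + 4/3), whose expansion matches every shown term.
Denominator factor (κ + 4/3): pole of order 1 at -4/3, modulus 4/3.
The radius of convergence is the smallest modulus among the singular points: 4/3.

The radius of convergence is 4/3.


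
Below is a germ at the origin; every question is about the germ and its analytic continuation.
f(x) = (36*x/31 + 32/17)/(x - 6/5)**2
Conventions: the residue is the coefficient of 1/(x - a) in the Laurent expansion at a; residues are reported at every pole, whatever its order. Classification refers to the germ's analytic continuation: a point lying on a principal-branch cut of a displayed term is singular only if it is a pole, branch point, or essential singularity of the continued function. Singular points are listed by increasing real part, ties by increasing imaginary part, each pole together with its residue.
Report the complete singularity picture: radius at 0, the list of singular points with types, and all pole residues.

Radius of convergence at 0: 6/5.
At 6/5: a pole of order 2; residue 36/31.

Denominator factor (x - 6/5)^2: pole of order 2 at 6/5, modulus 6/5.
The radius of convergence is the smallest modulus among the singular points: 6/5.
At the order-2 pole 6/5 set g(x) = (x - (6/5))^2*f(x) = 36*x/31 + 32/17.
Order-2 pole: residue = g'(a); g'(6/5) = 36/31, so the residue is 36/31.


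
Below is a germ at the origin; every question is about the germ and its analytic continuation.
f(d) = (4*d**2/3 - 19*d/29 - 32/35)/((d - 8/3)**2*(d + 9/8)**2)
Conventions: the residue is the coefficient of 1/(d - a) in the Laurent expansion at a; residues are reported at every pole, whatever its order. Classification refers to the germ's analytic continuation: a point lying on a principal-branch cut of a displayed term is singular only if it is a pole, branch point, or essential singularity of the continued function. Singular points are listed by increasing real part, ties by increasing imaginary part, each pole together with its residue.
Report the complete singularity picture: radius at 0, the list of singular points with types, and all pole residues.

Radius of convergence at 0: 9/8.
At -9/8: a pole of order 2; residue -152080704/764874565.
At 8/3: a pole of order 2; residue 152080704/764874565.

Denominator factor (d - 8/3)^2: pole of order 2 at 8/3, modulus 8/3.
Denominator factor (d + 9/8)^2: pole of order 2 at -9/8, modulus 9/8.
The radius of convergence is the smallest modulus among the singular points: 9/8.
At the order-2 pole -9/8 set g(d) = (d - (-9/8))^2*f(d) = (4*d**2/3 - 19*d/29 - 32/35)/(d - 8/3)**2.
Order-2 pole: residue = g'(a); g'(-9/8) = -152080704/764874565, so the residue is -152080704/764874565.
At the order-2 pole 8/3 set g(d) = (d - (8/3))^2*f(d) = (4*d**2/3 - 19*d/29 - 32/35)/(d + 9/8)**2.
Order-2 pole: residue = g'(a); g'(8/3) = 152080704/764874565, so the residue is 152080704/764874565.
List the singular points by increasing real part (a conjugate pair: the negative imaginary part first).


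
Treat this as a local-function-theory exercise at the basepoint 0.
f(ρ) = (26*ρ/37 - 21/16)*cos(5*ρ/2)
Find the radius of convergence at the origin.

The radius of convergence is infinite.

The factor cos(5*ρ/2) is entire and contributes no finite singular point.
The polynomial part has no poles.
No finite singular points: the Taylor series at 0 converges everywhere.


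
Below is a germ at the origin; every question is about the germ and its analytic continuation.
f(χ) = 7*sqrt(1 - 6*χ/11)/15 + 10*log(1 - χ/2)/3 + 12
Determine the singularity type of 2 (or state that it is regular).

The point is a logarithmic branch point.

The term (10/3)*log(1 - χ/(2)) has argument 1 - 2/(2) = 0 at 2: a logarithmic (infinitely-sheeted) branch point; the remaining terms are analytic or single-valued there.


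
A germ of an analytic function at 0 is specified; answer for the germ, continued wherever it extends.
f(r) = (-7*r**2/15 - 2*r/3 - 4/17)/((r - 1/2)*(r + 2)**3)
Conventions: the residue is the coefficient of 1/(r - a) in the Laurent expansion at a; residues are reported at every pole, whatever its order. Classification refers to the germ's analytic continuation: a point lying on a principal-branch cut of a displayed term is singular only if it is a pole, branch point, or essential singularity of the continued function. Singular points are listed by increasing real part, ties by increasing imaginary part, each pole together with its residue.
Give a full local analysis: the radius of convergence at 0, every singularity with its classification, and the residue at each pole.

Denominator factor (r + 2)^3: pole of order 3 at -2, modulus 2.
Denominator factor (r - 1/2): pole of order 1 at 1/2, modulus 1/2.
The radius of convergence is the smallest modulus among the singular points: 1/2.
At the order-3 pole -2 set g(r) = (r - (-2))^3*f(r) = (-7*r**2/15 - 2*r/3 - 4/17)/(r - 1/2).
Order-3 pole: residue = g''(a)/2; g''(-2) = 932/10625, so the residue is 466/10625.
At the order-1 pole 1/2 set g(r) = (r - (1/2))*f(r) = (-7*r**2/15 - 2*r/3 - 4/17)/(r + 2)**3.
Simple pole: residue = g(a) at a = 1/2, which is -466/10625.
List the singular points by increasing real part (a conjugate pair: the negative imaginary part first).

Radius of convergence at 0: 1/2.
At -2: a pole of order 3; residue 466/10625.
At 1/2: a pole of order 1; residue -466/10625.


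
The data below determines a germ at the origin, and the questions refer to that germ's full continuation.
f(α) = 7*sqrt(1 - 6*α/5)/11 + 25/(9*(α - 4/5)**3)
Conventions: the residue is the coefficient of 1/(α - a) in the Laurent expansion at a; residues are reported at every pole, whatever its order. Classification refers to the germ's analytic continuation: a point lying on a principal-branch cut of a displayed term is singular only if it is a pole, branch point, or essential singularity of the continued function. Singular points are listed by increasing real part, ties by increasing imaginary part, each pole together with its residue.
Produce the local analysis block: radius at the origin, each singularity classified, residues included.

Radius of convergence at 0: 4/5.
At 4/5: a pole of order 3; residue 0.
At 5/6: an algebraic (square-root) branch point.

Denominator factor (α - 4/5)^3: pole of order 3 at 4/5, modulus 4/5.
Branch term (7/11)*sqrt(1 - α/(5/6)): its argument vanishes at α = 5/6, a square-root branch point, modulus 5/6.
The radius of convergence is the smallest modulus among the singular points: 4/5.
The branch term is analytic at 4/5 and contributes nothing to the residue; only the rational part matters.
At the order-3 pole 4/5 set g(α) = (α - (4/5))^3*(rational part) = 25/9.
Order-3 pole: residue = g''(a)/2; g''(4/5) = 0, so the residue is 0.
List the singular points by increasing real part (a conjugate pair: the negative imaginary part first).


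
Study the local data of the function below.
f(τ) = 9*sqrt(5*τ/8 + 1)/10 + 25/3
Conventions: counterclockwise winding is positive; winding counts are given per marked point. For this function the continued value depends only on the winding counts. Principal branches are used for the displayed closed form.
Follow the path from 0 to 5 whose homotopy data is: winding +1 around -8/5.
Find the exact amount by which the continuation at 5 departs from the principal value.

The rational part is single-valued and drops out of the difference; each branch term changes only by its own monodromy.
(9/10)*sqrt(1 - τ/(-8/5)): winding +1 is odd, the square root flips sign, contributing -2*(9/10)*sqrt(1 - (5)/(-8/5)) = -2*(9/10)*sqrt(33/8) = -(9/20)*sqrt(66).
Summing the contributions at τ = 5 gives -(9/20)*sqrt(66).

Continued minus principal equals -(9/20)*sqrt(66).


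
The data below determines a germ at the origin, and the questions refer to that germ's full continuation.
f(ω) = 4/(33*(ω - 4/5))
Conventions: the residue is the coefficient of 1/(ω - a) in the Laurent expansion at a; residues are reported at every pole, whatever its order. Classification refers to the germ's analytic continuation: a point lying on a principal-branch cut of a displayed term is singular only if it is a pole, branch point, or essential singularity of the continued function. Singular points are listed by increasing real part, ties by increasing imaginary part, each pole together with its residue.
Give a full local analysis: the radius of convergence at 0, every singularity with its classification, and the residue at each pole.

Radius of convergence at 0: 4/5.
At 4/5: a pole of order 1; residue 4/33.

Denominator factor (ω - 4/5): pole of order 1 at 4/5, modulus 4/5.
The radius of convergence is the smallest modulus among the singular points: 4/5.
At the order-1 pole 4/5 set g(ω) = (ω - (4/5))*f(ω) = 4/33.
Simple pole: residue = g(a) at a = 4/5, which is 4/33.


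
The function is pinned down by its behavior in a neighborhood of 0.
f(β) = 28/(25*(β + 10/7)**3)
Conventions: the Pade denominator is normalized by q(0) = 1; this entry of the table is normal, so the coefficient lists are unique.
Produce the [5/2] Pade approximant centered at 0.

The Pade approximant has numerator coefficients [2401/6250, -2401/12500, 16807/187500, -117649/3125000, 823543/62500000, -5764801/1875000000]; denominator coefficients [1, 8/5, 49/75].

Taylor coefficients needed (expand at 0): a_0 = 2401/6250, a_1 = -50421/62500, a_2 = 352947/312500, a_3 = -823543/625000, a_4 = 17294403/12500000, a_5 = -847425747/625000000, a_6 = 1977326743/1562500000, a_7 = -17795940687/15625000000.
Write the denominator as Q(β) = 1 + q1*β + q2*β^2. Requiring Q*f - P = O(β^8) with deg P <= 5 kills the coefficients of β^6..β^7 in Q*f:
  β^6: a_6 + q1*a_5 + q2*a_4 = 0, i.e. 1977326743/1562500000 + (-847425747/625000000)*q1 + (17294403/12500000)*q2 = 0.
  β^7: a_7 + q1*a_6 + q2*a_5 = 0, i.e. -17795940687/15625000000 + (1977326743/1562500000)*q1 + (-847425747/625000000)*q2 = 0.
Solving this linear system: q1 = 8/5, q2 = 49/75.
The numerator is Q*f truncated at degree 5: P0 = a_0 = 2401/6250; P1 = a_1 + q1*a_0 = -2401/12500; P2 = a_2 + q1*a_1 + q2*a_0 = 16807/187500; P3 = a_3 + q1*a_2 + q2*a_1 = -117649/3125000; P4 = a_4 + q1*a_3 + q2*a_2 = 823543/62500000; P5 = a_5 + q1*a_4 + q2*a_3 = -5764801/1875000000.


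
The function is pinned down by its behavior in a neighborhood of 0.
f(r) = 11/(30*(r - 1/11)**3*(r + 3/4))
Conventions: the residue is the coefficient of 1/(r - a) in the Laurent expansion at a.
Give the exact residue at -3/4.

At the order-1 pole -3/4 set g(r) = (r - (-3/4))*f(r) = 11/(30*(r - 1/11)**3).
Simple pole: residue = g(a) at a = -3/4, which is -468512/759795.

The residue is -468512/759795.


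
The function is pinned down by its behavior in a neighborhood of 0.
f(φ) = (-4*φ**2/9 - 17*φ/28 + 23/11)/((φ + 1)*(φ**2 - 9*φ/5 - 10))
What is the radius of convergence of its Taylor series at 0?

The radius of convergence is 1.

Denominator factor (φ + 1): pole of order 1 at -1, modulus 1.
Denominator factor (φ**2 - 9*φ/5 - 10): discriminant 1081/25, real irrational roots 9/10 + (1/10)*sqrt(1081) and 9/10 - (1/10)*sqrt(1081); poles of order 1, moduli 9/10 + (1/10)*sqrt(1081) and -9/10 + (1/10)*sqrt(1081).
The radius of convergence is the smallest modulus among the singular points: 1.


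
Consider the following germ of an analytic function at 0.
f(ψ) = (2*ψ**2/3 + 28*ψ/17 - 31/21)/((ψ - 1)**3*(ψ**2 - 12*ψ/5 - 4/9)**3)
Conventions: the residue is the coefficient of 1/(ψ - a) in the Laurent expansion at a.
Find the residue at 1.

At the order-3 pole 1 set g(ψ) = (ψ - (1))^3*f(ψ) = (2*ψ**2/3 + 28*ψ/17 - 31/21)/(ψ**2 - 12*ψ/5 - 4/9)**3.
Order-3 pole: residue = g''(a)/2; g''(1) = -48738813750/468745836517, so the residue is -24369406875/468745836517.

The residue is -24369406875/468745836517.


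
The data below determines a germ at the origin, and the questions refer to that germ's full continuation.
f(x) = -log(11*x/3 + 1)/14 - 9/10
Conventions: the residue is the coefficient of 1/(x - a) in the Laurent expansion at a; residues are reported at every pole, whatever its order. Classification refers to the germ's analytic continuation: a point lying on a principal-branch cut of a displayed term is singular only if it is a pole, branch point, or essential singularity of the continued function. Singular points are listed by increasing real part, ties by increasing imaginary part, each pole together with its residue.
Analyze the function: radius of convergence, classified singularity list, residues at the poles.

Radius of convergence at 0: 3/11.
At -3/11: a logarithmic branch point.

Branch term (-1/14)*log(1 - x/(-3/11)): its argument vanishes at x = -3/11, a logarithmic branch point, modulus 3/11.
The radius of convergence is the smallest modulus among the singular points: 3/11.


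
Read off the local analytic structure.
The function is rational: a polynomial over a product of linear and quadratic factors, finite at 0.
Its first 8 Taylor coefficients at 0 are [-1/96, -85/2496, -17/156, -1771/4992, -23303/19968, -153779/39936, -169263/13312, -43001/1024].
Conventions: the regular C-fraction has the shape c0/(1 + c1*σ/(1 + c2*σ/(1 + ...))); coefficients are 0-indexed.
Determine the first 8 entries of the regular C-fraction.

The regular C-fraction coefficients are [-1/96, -85/26, 9/130, 1963/765, -2825/612, 146061/341260, 599991064/1384577135, 6577553155/71597463071].

Taylor coefficients (read off): a_0 = -1/96, a_1 = -85/2496, a_2 = -17/156, a_3 = -1771/4992, a_4 = -23303/19968, a_5 = -153779/39936, a_6 = -169263/13312, a_7 = -43001/1024.
c0 = a_0 = -1/96. Peel one level at a time: if S = 1 + c*σ/S' with S'(0) = 1, then c is the σ-coefficient of S and S' = c*σ/(S - 1).
S_1 = c0/f = 1 + (-85/26)*σ + (153/676)*σ^2 + ...; c1 = -85/26.
S_2 = c1*σ/(S_1 - 1) = 1 + (9/130)*σ + (-151/850)*σ^2 + ...; c2 = 9/130.
S_3 = c2*σ/(S_2 - 1) = 1 + (1963/765)*σ + (1109095/93636)*σ^2 + ...; c3 = 1963/765.
S_4 = c3*σ/(S_3 - 1) = 1 + (-2825/612)*σ + (81145/41072)*σ^2 + ...; c4 = -2825/612.
S_5 = c4*σ/(S_4 - 1) = 1 + (146061/341260)*σ + (-1349979894/7278649225)*σ^2 + ...; c5 = 146061/341260.
S_6 = c5*σ/(S_5 - 1) = 1 + (599991064/1384577135)*σ + (-1583269432/39770446591)*σ^2 + ...; c6 = 599991064/1384577135.
S_7 = c6*σ/(S_6 - 1) = 1 + (6577553155/71597463071)*σ + ...; c7 = 6577553155/71597463071.


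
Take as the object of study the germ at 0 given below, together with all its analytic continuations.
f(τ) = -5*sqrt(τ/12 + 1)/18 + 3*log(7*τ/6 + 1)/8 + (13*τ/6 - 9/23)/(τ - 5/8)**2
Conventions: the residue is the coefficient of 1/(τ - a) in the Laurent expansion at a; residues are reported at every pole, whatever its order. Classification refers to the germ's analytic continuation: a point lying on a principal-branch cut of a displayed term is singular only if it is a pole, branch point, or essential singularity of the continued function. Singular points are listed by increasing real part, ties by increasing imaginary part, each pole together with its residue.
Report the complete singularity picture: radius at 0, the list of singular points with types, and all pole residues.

Denominator factor (τ - 5/8)^2: pole of order 2 at 5/8, modulus 5/8.
Branch term (-5/18)*sqrt(1 - τ/(-12)): its argument vanishes at τ = -12, a square-root branch point, modulus 12.
Branch term (3/8)*log(1 - τ/(-6/7)): its argument vanishes at τ = -6/7, a logarithmic branch point, modulus 6/7.
The radius of convergence is the smallest modulus among the singular points: 5/8.
The branch terms are analytic at 5/8 and contribute nothing to the residue; only the rational part matters.
At the order-2 pole 5/8 set g(τ) = (τ - (5/8))^2*(rational part) = 13*τ/6 - 9/23.
Order-2 pole: residue = g'(a); g'(5/8) = 13/6, so the residue is 13/6.
List the singular points by increasing real part (a conjugate pair: the negative imaginary part first).

Radius of convergence at 0: 5/8.
At -12: an algebraic (square-root) branch point.
At -6/7: a logarithmic branch point.
At 5/8: a pole of order 2; residue 13/6.


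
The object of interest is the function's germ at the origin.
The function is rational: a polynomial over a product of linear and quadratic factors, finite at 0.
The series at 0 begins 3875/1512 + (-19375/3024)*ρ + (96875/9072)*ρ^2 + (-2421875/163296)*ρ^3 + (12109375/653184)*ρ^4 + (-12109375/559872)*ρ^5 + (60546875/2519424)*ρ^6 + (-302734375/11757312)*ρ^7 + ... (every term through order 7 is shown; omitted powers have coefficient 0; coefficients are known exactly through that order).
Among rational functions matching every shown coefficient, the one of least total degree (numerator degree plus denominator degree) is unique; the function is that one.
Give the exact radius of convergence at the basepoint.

The radius of convergence is 6/5.

No rational of total degree below 3 reproduces all 8 coefficients; solving the [0/3] Pade equations on them gives f(ρ) = 31/(7*(ρ + 6/5)**3), whose expansion matches every shown term.
Denominator factor (ρ + 6/5)^3: pole of order 3 at -6/5, modulus 6/5.
The radius of convergence is the smallest modulus among the singular points: 6/5.


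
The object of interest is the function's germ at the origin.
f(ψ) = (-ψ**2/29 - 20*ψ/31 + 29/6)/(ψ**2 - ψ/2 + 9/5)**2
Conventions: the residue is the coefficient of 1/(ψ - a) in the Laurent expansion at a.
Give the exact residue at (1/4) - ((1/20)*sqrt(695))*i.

The residue is ((994648/52108737)*sqrt(695))*i.

The factor ψ**2 - ψ/2 + 9/5 splits as (ψ - a)(ψ - a') with a = (1/4) - ((1/20)*sqrt(695))*i, a' = (1/4) + ((1/20)*sqrt(695))*i. At the order-2 pole a set g(ψ) = (ψ - a)^2*f(ψ) = [-ψ**2/29 - 20*ψ/31 + 29/6] / (ψ - a')^2.
Order-2 pole: residue = g'(a); g'((1/4) - ((1/20)*sqrt(695))*i) = ((994648/52108737)*sqrt(695))*i, so the residue is ((994648/52108737)*sqrt(695))*i.


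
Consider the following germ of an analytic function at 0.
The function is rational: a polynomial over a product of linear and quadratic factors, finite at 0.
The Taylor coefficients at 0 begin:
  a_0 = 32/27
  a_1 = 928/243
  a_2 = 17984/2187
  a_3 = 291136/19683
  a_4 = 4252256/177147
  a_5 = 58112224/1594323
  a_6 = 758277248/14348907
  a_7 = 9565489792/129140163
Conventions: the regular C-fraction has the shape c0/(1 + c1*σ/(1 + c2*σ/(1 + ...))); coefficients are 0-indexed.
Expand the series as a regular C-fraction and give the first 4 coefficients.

Taylor coefficients (read off): a_0 = 32/27, a_1 = 928/243, a_2 = 17984/2187, a_3 = 291136/19683.
c0 = a_0 = 32/27. Peel one level at a time: if S = 1 + c*σ/S' with S'(0) = 1, then c is the σ-coefficient of S and S' = c*σ/(S - 1).
S_1 = c0/f = 1 + (-29/9)*σ + (31/9)*σ^2 + ...; c1 = -29/9.
S_2 = c1*σ/(S_1 - 1) = 1 + (31/29)*σ + (642/841)*σ^2 + ...; c2 = 31/29.
S_3 = c2*σ/(S_2 - 1) = 1 + (-642/899)*σ + ...; c3 = -642/899.

The regular C-fraction coefficients are [32/27, -29/9, 31/29, -642/899].


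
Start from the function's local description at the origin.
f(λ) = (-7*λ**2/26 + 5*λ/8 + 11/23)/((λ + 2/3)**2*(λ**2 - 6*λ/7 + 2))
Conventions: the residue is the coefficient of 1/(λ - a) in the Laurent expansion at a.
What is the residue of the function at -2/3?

The residue is 117243/375440.

At the order-2 pole -2/3 set g(λ) = (λ - (-2/3))^2*f(λ) = (-7*λ**2/26 + 5*λ/8 + 11/23)/(λ**2 - 6*λ/7 + 2).
Order-2 pole: residue = g'(a); g'(-2/3) = 117243/375440, so the residue is 117243/375440.


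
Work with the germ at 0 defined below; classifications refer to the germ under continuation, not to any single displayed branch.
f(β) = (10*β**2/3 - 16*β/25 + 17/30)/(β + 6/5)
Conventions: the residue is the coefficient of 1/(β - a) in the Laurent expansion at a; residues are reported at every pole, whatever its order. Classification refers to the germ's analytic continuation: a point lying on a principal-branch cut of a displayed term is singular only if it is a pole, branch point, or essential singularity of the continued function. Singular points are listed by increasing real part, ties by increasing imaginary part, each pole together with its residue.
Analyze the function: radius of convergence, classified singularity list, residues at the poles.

Radius of convergence at 0: 6/5.
At -6/5: a pole of order 1; residue 4601/750.

Denominator factor (β + 6/5): pole of order 1 at -6/5, modulus 6/5.
The radius of convergence is the smallest modulus among the singular points: 6/5.
At the order-1 pole -6/5 set g(β) = (β - (-6/5))*f(β) = 10*β**2/3 - 16*β/25 + 17/30.
Simple pole: residue = g(a) at a = -6/5, which is 4601/750.
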